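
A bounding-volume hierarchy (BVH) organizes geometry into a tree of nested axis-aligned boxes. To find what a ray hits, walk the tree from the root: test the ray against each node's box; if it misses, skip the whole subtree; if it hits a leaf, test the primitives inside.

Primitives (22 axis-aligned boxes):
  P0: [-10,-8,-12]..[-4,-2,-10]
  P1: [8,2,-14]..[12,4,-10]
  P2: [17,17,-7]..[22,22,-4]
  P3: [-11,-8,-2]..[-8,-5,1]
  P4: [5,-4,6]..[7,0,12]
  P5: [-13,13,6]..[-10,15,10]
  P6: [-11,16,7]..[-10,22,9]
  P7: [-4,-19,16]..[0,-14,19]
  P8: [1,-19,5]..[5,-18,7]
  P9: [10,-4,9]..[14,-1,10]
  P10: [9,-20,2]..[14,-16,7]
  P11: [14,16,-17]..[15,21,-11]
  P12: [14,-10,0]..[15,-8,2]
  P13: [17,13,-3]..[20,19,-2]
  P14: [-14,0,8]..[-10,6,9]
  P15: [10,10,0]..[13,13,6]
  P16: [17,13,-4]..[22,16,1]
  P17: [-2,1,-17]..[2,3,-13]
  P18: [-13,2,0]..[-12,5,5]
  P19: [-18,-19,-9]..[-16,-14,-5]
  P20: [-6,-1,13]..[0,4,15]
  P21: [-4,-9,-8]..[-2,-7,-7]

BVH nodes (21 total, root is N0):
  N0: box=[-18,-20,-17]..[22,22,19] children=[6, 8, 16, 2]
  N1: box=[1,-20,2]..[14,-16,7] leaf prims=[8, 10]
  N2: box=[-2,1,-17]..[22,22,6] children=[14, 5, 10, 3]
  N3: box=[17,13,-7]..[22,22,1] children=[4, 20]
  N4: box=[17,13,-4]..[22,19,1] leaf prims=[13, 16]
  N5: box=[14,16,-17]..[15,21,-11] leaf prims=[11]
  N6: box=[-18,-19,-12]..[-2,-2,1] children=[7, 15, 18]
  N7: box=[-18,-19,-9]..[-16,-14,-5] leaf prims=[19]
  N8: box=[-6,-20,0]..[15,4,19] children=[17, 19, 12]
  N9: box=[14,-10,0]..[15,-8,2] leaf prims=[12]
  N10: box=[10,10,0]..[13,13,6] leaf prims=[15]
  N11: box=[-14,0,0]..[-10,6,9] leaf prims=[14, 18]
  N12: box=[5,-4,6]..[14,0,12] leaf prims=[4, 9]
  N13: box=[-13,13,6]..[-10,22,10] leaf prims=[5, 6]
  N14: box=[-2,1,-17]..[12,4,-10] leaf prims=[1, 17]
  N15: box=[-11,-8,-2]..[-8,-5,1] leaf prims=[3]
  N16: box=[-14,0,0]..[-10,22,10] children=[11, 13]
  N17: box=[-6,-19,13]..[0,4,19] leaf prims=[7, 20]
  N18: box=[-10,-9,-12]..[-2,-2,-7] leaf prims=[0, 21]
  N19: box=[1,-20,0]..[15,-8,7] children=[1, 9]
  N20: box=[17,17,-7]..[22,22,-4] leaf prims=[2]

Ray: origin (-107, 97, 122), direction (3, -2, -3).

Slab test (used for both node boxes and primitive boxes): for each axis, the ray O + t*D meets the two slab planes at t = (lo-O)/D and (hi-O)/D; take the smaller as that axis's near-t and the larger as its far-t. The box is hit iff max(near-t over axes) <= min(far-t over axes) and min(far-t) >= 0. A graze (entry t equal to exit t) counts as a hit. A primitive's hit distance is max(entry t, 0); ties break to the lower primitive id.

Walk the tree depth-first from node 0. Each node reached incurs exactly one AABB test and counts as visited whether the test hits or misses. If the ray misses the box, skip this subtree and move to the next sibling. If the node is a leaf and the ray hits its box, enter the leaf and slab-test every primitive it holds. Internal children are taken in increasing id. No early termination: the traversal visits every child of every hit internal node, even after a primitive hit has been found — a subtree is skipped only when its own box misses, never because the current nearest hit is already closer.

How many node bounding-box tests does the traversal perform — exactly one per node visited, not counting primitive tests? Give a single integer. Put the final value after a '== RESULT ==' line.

Traverse from the root:
N0 x:[89/3,43] y:[75/2,117/2] z:[103/3,139/3] -> hit [75/2,43], descend [2, 6, 8, 16]
  N2 x:[35,43] y:[75/2,48] z:[116/3,139/3] -> hit [116/3,43], descend [3, 5, 10, 14]
    N3 x:[124/3,43] y:[75/2,42] z:[121/3,43] -> hit [124/3,42], descend [4, 20]
      N4 x:[124/3,43] y:[39,42] z:[121/3,42] -> hit [124/3,42] leaf, test {P13@t=124/3, P16@t=124/3}
      N20 x:[124/3,43] y:[75/2,40] z:[42,43] -> miss, prune
    N5 x:[121/3,122/3] y:[38,81/2] z:[133/3,139/3] -> miss, prune
    N10 x:[39,40] y:[42,87/2] z:[116/3,122/3] -> miss, prune
    N14 x:[35,119/3] y:[93/2,48] z:[44,139/3] -> miss, prune
  N6 x:[89/3,35] y:[99/2,58] z:[121/3,134/3] -> miss, prune
  N8 x:[101/3,122/3] y:[93/2,117/2] z:[103/3,122/3] -> miss, prune
  N16 x:[31,97/3] y:[75/2,97/2] z:[112/3,122/3] -> miss, prune

Summary -> nodes [0, 2, 3, 4, 20, 5, 10, 14, 6, 8, 16]; box-tests=11; leaf-entries=1; first=P13

== RESULT ==
11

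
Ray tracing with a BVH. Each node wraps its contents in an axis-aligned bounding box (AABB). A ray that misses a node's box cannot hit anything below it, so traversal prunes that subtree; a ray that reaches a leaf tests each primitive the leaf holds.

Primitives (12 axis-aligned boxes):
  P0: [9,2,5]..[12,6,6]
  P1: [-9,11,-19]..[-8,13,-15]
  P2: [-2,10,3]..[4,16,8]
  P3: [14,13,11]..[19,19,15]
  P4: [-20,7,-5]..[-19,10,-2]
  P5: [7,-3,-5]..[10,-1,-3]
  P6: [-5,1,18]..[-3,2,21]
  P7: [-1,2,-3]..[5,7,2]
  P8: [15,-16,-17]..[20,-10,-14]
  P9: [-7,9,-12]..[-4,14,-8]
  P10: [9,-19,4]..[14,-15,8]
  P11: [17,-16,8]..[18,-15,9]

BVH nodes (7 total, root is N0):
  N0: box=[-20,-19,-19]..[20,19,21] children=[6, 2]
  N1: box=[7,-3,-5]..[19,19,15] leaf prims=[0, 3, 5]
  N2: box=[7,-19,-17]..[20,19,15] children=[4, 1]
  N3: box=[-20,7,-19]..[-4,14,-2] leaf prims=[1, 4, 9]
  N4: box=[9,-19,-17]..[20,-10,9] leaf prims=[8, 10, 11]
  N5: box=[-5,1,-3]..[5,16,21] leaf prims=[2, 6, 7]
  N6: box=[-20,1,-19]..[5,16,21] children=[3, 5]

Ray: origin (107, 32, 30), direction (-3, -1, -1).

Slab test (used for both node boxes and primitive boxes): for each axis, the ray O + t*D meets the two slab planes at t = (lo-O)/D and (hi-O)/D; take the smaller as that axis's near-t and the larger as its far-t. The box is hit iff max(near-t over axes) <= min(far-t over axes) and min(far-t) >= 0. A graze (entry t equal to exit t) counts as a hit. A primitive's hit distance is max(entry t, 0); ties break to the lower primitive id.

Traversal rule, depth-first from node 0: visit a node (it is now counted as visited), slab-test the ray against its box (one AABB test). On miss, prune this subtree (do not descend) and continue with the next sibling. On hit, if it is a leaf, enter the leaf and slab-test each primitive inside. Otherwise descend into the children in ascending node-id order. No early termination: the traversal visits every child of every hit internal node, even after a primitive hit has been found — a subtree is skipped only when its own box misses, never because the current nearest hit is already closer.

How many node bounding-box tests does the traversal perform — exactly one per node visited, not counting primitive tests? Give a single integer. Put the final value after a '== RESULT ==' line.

Walk:
N0 x:[29,127/3] y:[13,51] z:[9,49] -> hit [29,127/3], descend [2, 6]
  N2 x:[29,100/3] y:[13,51] z:[15,47] -> hit [29,100/3], descend [1, 4]
    N1 x:[88/3,100/3] y:[13,35] z:[15,35] -> hit [88/3,100/3] leaf, test {P0(miss), P3(miss), P5@t=33}
    N4 x:[29,98/3] y:[42,51] z:[21,47] -> miss, prune
  N6 x:[34,127/3] y:[16,31] z:[9,49] -> miss, prune

Visited [0, 2, 1, 4, 6]. Tests: 5 box, 1 leaf. Nearest: P5.

== RESULT ==
5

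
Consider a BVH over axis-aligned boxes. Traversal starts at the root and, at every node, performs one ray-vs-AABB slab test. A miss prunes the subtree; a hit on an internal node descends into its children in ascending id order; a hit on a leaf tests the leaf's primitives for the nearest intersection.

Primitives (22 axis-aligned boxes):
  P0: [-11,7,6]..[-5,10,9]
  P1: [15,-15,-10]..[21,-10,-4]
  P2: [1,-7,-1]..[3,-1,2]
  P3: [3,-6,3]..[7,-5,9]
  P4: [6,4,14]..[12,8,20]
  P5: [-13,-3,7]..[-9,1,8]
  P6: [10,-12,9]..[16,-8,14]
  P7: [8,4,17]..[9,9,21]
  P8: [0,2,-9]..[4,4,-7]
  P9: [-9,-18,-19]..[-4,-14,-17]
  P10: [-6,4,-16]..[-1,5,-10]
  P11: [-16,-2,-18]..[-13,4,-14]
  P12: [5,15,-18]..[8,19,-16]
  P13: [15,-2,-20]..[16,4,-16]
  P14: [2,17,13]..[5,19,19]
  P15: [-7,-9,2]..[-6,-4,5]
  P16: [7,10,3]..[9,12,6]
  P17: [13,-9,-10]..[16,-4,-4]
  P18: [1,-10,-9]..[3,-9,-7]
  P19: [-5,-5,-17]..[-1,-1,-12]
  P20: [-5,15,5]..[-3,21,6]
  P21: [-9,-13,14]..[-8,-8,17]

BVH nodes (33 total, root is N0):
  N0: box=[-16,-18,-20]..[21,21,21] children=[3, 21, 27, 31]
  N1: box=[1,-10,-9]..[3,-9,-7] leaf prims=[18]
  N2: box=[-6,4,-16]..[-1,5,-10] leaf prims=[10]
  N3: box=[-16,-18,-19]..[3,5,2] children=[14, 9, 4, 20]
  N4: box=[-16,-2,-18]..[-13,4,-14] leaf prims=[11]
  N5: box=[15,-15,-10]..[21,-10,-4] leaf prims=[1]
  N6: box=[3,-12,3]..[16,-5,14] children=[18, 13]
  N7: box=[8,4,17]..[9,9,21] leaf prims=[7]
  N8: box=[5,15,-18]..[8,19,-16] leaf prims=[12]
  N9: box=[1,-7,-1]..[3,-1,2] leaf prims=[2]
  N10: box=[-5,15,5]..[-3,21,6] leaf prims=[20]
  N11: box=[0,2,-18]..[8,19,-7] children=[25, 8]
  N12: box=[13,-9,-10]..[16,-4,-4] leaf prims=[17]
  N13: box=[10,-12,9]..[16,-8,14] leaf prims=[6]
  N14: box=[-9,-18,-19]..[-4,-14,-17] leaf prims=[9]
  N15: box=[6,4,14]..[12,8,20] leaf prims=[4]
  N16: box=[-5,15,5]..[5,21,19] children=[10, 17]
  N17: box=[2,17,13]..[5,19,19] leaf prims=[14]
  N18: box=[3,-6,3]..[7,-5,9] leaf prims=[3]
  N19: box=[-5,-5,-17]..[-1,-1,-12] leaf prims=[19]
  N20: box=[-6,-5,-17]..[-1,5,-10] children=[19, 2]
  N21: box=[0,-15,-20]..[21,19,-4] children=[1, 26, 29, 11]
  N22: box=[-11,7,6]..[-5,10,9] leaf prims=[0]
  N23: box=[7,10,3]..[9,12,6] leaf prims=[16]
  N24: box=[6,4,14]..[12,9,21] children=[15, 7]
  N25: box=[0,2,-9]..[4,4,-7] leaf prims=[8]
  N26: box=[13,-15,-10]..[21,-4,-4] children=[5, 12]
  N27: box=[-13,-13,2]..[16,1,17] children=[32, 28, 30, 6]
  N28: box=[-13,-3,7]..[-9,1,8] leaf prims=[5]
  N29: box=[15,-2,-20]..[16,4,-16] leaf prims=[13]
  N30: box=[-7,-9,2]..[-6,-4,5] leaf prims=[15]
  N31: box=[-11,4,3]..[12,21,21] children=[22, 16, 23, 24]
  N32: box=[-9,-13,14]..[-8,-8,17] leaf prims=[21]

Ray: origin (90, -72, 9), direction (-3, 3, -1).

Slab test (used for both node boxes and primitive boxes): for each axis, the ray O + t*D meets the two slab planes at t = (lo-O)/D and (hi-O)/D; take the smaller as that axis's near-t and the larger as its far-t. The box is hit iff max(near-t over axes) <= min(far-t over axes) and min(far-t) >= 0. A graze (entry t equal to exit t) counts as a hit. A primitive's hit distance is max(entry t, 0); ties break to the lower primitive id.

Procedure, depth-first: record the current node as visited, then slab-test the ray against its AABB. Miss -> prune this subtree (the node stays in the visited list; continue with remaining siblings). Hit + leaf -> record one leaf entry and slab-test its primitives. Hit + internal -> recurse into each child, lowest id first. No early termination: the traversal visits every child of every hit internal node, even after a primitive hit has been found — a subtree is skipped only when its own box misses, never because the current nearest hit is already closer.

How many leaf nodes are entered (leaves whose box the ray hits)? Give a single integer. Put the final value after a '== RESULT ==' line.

Walk:
N0 x:[23,106/3] y:[18,31] z:[-12,29] -> hit [23,29], descend [3, 21, 27, 31]
  N3 x:[29,106/3] y:[18,77/3] z:[7,28] -> miss, prune
  N21 x:[23,30] y:[19,91/3] z:[13,29] -> hit [23,29], descend [1, 11, 26, 29]
    N1 x:[29,89/3] y:[62/3,21] z:[16,18] -> miss, prune
    N11 x:[82/3,30] y:[74/3,91/3] z:[16,27] -> miss, prune
    N26 x:[23,77/3] y:[19,68/3] z:[13,19] -> miss, prune
    N29 x:[74/3,25] y:[70/3,76/3] z:[25,29] -> hit [25,25] leaf, test {P13@t=25}
  N27 x:[74/3,103/3] y:[59/3,73/3] z:[-8,7] -> miss, prune
  N31 x:[26,101/3] y:[76/3,31] z:[-12,6] -> miss, prune

Visited [0, 3, 21, 1, 11, 26, 29, 27, 31]. Tests: 9 box, 1 leaf. Nearest: P13.

== RESULT ==
1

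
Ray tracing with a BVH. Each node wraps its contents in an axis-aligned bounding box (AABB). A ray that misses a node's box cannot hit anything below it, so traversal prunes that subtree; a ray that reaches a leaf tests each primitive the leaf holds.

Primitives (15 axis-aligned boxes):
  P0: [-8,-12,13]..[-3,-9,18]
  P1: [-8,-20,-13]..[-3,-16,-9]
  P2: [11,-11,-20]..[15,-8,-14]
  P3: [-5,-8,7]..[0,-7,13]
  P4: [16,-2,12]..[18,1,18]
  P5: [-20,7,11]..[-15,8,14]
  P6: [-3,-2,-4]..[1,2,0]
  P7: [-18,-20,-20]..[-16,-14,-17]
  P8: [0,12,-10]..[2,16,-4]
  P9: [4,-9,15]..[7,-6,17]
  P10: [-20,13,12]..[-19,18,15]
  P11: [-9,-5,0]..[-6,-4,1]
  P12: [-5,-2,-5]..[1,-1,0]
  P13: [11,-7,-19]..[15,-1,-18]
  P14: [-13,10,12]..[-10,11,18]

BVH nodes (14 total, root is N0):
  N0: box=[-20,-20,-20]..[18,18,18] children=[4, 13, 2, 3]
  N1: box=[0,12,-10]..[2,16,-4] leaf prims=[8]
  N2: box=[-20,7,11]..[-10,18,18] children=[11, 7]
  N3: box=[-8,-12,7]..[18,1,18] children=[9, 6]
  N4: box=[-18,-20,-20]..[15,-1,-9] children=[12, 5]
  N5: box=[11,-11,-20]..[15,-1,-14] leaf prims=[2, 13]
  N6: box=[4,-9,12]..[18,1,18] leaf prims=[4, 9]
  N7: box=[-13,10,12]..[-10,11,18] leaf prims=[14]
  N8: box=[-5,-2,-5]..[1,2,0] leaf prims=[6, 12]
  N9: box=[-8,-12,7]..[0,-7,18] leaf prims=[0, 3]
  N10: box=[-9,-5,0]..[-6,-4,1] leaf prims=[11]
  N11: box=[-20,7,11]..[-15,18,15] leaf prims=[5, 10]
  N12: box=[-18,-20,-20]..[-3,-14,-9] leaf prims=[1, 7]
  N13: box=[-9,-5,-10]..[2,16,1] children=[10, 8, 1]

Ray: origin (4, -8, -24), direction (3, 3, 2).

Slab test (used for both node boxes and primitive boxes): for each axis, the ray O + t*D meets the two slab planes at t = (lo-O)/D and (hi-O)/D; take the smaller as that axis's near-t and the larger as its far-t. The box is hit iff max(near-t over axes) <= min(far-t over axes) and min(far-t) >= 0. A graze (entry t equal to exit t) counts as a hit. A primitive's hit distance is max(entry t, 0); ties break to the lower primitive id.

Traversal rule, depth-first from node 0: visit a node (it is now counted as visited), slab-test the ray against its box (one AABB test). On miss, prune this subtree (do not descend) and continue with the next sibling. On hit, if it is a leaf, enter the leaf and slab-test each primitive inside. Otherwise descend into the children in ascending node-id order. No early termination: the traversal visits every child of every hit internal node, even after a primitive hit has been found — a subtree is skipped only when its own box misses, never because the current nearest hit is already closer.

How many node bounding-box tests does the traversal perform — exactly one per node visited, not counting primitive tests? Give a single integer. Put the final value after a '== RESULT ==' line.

Trace the traversal:
N0 x:[-8,14/3] y:[-4,26/3] z:[2,21] -> hit [2,14/3], descend [2, 3, 4, 13]
  N2 x:[-8,-14/3] y:[5,26/3] z:[35/2,21] -> miss, prune
  N3 x:[-4,14/3] y:[-4/3,3] z:[31/2,21] -> miss, prune
  N4 x:[-22/3,11/3] y:[-4,7/3] z:[2,15/2] -> hit [2,7/3], descend [5, 12]
    N5 x:[7/3,11/3] y:[-1,7/3] z:[2,5] -> hit [7/3,7/3] leaf, test {P2(miss), P13(miss)}
    N12 x:[-22/3,-7/3] y:[-4,-2] z:[2,15/2] -> miss, prune
  N13 x:[-13/3,-2/3] y:[1,8] z:[7,25/2] -> miss, prune

7 AABB tests over nodes [0, 2, 3, 4, 5, 12, 13]; 1 leaf entered; closest miss.

== RESULT ==
7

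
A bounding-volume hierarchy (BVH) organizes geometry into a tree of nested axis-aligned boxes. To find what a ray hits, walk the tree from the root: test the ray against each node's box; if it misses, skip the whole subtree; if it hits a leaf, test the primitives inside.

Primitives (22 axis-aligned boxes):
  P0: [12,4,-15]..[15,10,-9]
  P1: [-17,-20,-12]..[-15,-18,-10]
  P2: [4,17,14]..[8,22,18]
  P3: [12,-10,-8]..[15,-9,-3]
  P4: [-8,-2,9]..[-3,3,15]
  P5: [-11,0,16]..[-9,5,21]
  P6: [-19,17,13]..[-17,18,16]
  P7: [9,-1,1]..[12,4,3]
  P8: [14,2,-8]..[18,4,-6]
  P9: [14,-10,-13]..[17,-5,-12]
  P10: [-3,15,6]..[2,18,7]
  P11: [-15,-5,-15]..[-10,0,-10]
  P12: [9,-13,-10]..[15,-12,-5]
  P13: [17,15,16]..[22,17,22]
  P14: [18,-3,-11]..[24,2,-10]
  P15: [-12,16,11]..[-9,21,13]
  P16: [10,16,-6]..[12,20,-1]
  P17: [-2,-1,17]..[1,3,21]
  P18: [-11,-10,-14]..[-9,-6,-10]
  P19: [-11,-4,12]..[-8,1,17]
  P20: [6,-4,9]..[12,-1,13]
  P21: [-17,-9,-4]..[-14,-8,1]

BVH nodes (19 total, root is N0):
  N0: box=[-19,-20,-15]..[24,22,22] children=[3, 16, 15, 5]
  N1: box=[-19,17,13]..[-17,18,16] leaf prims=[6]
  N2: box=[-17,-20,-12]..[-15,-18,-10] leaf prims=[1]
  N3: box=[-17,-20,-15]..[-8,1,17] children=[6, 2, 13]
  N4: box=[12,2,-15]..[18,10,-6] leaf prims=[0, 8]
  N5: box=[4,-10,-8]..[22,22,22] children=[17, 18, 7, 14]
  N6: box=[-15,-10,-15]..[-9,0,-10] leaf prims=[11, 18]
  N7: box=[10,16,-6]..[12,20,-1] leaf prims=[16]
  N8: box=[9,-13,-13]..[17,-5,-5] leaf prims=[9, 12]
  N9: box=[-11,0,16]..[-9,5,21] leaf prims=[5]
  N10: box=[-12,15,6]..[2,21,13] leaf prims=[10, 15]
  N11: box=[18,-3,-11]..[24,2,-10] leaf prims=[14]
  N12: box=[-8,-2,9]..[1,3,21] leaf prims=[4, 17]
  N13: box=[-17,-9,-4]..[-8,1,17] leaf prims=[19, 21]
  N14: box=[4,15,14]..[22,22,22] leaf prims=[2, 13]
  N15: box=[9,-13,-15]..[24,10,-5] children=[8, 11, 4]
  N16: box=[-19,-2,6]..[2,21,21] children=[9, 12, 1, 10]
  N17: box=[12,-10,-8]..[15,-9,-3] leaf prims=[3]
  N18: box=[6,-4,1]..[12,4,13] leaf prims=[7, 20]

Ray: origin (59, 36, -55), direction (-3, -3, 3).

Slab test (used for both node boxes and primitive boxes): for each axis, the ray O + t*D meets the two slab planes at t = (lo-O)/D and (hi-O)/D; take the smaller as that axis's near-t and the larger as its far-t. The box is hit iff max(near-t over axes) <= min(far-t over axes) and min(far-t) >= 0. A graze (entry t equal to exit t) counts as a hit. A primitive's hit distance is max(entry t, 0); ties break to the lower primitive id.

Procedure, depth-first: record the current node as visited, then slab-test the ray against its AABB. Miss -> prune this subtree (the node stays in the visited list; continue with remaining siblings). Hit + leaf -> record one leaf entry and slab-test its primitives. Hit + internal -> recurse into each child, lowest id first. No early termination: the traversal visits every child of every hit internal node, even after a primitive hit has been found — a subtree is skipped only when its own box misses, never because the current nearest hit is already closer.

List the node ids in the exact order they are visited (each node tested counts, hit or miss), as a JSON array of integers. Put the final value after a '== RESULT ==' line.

Traverse from the root:
N0 x:[35/3,26] y:[14/3,56/3] z:[40/3,77/3] -> hit [40/3,56/3], descend [3, 5, 15, 16]
  N3 x:[67/3,76/3] y:[35/3,56/3] z:[40/3,24] -> miss, prune
  N5 x:[37/3,55/3] y:[14/3,46/3] z:[47/3,77/3] -> miss, prune
  N15 x:[35/3,50/3] y:[26/3,49/3] z:[40/3,50/3] -> hit [40/3,49/3], descend [4, 8, 11]
    N4 x:[41/3,47/3] y:[26/3,34/3] z:[40/3,49/3] -> miss, prune
    N8 x:[14,50/3] y:[41/3,49/3] z:[14,50/3] -> hit [14,49/3] leaf, test {P9@t=14, P12@t=16}
    N11 x:[35/3,41/3] y:[34/3,13] z:[44/3,15] -> miss, prune
  N16 x:[19,26] y:[5,38/3] z:[61/3,76/3] -> miss, prune

Visited [0, 3, 5, 15, 4, 8, 11, 16]. Tests: 8 box, 1 leaf. Nearest: P9.

== RESULT ==
[0, 3, 5, 15, 4, 8, 11, 16]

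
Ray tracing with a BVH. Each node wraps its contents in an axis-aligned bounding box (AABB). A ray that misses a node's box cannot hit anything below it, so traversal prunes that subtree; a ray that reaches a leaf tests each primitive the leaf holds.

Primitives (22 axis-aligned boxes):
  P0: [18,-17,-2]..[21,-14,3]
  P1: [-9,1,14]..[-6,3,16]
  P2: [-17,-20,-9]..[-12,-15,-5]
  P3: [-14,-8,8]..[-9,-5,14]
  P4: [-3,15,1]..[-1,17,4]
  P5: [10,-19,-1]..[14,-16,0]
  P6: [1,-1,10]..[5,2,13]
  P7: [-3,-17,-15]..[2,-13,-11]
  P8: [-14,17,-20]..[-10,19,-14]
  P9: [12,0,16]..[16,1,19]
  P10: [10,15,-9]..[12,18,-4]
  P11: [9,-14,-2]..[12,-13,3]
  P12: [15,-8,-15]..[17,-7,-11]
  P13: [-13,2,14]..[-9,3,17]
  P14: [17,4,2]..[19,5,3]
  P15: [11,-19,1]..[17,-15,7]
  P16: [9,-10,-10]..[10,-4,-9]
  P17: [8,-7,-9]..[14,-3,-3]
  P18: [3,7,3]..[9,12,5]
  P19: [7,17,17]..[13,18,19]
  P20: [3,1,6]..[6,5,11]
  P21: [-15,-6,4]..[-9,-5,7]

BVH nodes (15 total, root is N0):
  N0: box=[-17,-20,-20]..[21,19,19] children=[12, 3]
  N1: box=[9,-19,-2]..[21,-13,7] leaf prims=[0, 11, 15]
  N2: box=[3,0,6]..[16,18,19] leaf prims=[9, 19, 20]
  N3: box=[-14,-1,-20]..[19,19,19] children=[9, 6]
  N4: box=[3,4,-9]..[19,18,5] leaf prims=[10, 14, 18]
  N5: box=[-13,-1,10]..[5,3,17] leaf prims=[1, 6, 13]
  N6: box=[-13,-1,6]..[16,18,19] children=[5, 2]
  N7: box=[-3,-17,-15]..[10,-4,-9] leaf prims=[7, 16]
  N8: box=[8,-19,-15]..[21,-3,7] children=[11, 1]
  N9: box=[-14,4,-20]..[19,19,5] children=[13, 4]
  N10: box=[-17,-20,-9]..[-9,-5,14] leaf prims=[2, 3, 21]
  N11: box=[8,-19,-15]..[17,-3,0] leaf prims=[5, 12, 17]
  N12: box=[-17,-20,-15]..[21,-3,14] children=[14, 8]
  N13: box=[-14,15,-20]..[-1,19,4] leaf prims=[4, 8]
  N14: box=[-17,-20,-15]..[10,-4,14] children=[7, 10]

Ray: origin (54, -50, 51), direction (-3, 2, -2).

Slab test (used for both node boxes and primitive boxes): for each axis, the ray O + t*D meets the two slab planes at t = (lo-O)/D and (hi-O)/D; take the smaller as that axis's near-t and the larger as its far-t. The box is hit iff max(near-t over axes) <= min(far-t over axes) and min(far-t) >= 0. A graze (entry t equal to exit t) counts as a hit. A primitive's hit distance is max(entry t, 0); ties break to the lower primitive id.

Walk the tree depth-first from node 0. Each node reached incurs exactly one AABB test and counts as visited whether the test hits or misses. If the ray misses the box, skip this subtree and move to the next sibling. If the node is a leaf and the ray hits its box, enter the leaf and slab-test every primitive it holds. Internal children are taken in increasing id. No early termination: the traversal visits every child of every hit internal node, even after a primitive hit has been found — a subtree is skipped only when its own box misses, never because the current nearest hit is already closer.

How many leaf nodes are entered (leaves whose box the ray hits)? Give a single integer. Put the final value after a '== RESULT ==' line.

Traverse from the root:
N0 x:[11,71/3] y:[15,69/2] z:[16,71/2] -> hit [16,71/3], descend [3, 12]
  N3 x:[35/3,68/3] y:[49/2,69/2] z:[16,71/2] -> miss, prune
  N12 x:[11,71/3] y:[15,47/2] z:[37/2,33] -> hit [37/2,47/2], descend [8, 14]
    N8 x:[11,46/3] y:[31/2,47/2] z:[22,33] -> miss, prune
    N14 x:[44/3,71/3] y:[15,23] z:[37/2,33] -> hit [37/2,23], descend [7, 10]
      N7 x:[44/3,19] y:[33/2,23] z:[30,33] -> miss, prune
      N10 x:[21,71/3] y:[15,45/2] z:[37/2,30] -> hit [21,45/2] leaf, test {P2(miss), P3@t=21, P21@t=22}

Summary -> nodes [0, 3, 12, 8, 14, 7, 10]; box-tests=7; leaf-entries=1; first=P3

== RESULT ==
1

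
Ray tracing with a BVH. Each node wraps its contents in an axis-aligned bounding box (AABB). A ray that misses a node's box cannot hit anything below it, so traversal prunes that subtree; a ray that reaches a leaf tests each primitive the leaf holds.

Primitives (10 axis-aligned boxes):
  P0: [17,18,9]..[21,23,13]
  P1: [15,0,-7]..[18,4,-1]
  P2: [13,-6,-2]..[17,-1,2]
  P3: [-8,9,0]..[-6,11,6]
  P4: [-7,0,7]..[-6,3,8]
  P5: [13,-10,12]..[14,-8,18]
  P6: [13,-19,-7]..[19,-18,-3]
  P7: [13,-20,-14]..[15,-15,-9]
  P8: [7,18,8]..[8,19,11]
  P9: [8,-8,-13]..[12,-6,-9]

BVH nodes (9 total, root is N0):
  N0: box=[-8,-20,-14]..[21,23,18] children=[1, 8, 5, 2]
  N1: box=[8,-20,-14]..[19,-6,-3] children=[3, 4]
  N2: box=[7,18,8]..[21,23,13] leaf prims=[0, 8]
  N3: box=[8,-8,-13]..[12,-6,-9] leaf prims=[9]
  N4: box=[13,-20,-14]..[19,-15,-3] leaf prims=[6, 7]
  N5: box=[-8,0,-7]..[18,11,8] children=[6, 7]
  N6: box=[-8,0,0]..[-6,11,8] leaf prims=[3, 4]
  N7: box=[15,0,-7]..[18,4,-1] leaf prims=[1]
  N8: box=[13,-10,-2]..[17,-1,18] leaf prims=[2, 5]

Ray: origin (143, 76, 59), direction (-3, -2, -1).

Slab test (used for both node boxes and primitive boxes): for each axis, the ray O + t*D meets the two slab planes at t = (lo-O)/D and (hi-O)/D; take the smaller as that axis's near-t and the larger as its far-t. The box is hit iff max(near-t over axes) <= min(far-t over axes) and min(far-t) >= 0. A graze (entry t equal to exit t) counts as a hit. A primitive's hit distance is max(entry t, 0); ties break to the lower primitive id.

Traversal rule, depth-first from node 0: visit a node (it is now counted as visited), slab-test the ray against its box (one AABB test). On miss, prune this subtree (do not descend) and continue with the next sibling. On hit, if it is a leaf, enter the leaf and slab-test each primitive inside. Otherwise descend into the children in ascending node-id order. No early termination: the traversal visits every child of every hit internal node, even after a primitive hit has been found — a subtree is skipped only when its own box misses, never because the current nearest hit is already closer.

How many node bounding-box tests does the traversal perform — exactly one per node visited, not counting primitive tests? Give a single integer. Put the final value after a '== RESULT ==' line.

Traverse from the root:
N0 x:[122/3,151/3] y:[53/2,48] z:[41,73] -> hit [41,48], descend [1, 2, 5, 8]
  N1 x:[124/3,45] y:[41,48] z:[62,73] -> miss, prune
  N2 x:[122/3,136/3] y:[53/2,29] z:[46,51] -> miss, prune
  N5 x:[125/3,151/3] y:[65/2,38] z:[51,66] -> miss, prune
  N8 x:[42,130/3] y:[77/2,43] z:[41,61] -> hit [42,43] leaf, test {P2(miss), P5@t=43}

Summary -> nodes [0, 1, 2, 5, 8]; box-tests=5; leaf-entries=1; first=P5

== RESULT ==
5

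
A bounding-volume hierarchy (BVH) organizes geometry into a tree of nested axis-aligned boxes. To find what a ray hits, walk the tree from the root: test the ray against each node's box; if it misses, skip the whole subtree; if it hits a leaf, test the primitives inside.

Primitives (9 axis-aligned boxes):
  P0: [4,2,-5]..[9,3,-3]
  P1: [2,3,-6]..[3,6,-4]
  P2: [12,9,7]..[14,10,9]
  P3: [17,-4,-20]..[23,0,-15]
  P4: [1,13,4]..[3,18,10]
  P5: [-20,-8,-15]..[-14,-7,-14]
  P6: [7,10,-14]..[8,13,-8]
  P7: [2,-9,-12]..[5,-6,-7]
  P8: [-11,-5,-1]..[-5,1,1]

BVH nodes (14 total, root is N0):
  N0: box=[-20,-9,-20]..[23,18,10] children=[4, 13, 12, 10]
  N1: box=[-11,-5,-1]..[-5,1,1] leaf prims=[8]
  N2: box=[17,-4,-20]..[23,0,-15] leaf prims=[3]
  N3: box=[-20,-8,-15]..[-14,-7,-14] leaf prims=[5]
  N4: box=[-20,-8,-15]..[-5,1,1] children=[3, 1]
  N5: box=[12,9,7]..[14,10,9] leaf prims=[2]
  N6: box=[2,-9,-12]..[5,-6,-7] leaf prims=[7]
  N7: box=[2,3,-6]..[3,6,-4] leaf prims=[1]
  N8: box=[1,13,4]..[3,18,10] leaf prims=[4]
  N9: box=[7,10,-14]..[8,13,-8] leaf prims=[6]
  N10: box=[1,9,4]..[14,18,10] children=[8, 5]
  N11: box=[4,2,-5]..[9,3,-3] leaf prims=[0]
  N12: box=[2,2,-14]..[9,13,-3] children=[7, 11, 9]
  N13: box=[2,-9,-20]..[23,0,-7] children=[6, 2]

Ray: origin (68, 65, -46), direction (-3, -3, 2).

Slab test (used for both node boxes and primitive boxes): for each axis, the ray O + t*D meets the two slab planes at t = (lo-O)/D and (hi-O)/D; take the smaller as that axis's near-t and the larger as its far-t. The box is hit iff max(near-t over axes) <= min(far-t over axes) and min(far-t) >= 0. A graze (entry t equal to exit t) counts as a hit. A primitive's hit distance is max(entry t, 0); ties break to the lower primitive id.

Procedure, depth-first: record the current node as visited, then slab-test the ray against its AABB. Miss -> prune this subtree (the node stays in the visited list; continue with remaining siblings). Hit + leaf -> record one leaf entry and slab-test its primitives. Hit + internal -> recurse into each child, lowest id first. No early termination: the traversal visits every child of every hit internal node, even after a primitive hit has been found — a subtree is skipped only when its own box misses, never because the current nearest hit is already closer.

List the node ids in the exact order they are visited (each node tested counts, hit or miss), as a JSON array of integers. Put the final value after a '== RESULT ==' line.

Walk:
N0 x:[15,88/3] y:[47/3,74/3] z:[13,28] -> hit [47/3,74/3], descend [4, 10, 12, 13]
  N4 x:[73/3,88/3] y:[64/3,73/3] z:[31/2,47/2] -> miss, prune
  N10 x:[18,67/3] y:[47/3,56/3] z:[25,28] -> miss, prune
  N12 x:[59/3,22] y:[52/3,21] z:[16,43/2] -> hit [59/3,21], descend [7, 9, 11]
    N7 x:[65/3,22] y:[59/3,62/3] z:[20,21] -> miss, prune
    N9 x:[20,61/3] y:[52/3,55/3] z:[16,19] -> miss, prune
    N11 x:[59/3,64/3] y:[62/3,21] z:[41/2,43/2] -> hit [62/3,21] leaf, test {P0@t=62/3}
  N13 x:[15,22] y:[65/3,74/3] z:[13,39/2] -> miss, prune

Visited [0, 4, 10, 12, 7, 9, 11, 13]. Tests: 8 box, 1 leaf. Nearest: P0.

== RESULT ==
[0, 4, 10, 12, 7, 9, 11, 13]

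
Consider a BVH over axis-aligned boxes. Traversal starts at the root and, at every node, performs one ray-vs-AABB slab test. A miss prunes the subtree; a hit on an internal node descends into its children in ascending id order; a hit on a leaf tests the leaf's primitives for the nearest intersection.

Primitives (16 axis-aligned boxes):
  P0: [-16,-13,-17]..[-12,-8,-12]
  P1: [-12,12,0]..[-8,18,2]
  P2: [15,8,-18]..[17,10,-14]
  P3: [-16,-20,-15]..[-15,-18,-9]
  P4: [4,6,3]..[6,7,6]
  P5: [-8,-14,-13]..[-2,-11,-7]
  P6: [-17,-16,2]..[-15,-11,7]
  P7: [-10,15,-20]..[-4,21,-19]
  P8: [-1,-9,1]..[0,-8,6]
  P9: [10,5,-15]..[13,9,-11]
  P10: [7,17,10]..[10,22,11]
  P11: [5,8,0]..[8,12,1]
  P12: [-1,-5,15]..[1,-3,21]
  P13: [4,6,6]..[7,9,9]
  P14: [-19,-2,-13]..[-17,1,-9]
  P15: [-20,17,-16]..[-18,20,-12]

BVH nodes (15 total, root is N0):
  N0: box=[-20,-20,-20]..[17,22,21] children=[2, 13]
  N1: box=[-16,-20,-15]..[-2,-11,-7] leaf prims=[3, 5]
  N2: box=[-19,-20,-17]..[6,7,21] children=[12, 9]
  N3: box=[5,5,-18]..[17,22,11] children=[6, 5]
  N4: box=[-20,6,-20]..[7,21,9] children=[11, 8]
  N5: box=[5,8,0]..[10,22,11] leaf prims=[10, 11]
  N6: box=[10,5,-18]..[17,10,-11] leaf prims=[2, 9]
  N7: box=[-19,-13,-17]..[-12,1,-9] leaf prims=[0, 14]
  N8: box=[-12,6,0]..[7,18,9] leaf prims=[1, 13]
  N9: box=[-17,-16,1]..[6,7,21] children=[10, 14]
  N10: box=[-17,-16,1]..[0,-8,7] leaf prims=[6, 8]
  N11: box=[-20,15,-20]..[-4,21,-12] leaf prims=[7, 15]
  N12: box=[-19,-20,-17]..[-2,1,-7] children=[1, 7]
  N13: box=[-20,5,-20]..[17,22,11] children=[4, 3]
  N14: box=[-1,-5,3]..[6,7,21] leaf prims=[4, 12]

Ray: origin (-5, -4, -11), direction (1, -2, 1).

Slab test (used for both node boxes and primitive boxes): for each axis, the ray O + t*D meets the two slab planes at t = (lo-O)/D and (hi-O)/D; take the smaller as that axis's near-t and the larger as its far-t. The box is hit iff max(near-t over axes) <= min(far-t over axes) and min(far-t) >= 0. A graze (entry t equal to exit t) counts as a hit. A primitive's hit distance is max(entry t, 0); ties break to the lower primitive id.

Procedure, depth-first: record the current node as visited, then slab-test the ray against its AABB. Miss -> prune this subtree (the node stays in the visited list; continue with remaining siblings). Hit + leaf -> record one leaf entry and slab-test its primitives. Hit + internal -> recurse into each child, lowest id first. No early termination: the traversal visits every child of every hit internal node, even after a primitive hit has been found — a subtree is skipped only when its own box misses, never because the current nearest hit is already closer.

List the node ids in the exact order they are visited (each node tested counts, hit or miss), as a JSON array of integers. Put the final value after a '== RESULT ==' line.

Traverse from the root:
N0 x:[-15,22] y:[-13,8] z:[-9,32] -> hit [-9,8], descend [2, 13]
  N2 x:[-14,11] y:[-11/2,8] z:[-6,32] -> hit [-11/2,8], descend [9, 12]
    N9 x:[-12,11] y:[-11/2,6] z:[12,32] -> miss, prune
    N12 x:[-14,3] y:[-5/2,8] z:[-6,4] -> hit [-5/2,3], descend [1, 7]
      N1 x:[-11,3] y:[7/2,8] z:[-4,4] -> miss, prune
      N7 x:[-14,-7] y:[-5/2,9/2] z:[-6,2] -> miss, prune
  N13 x:[-15,22] y:[-13,-9/2] z:[-9,22] -> miss, prune

Visited [0, 2, 9, 12, 1, 7, 13]. Tests: 7 box, 0 leaf. Nearest: miss.

== RESULT ==
[0, 2, 9, 12, 1, 7, 13]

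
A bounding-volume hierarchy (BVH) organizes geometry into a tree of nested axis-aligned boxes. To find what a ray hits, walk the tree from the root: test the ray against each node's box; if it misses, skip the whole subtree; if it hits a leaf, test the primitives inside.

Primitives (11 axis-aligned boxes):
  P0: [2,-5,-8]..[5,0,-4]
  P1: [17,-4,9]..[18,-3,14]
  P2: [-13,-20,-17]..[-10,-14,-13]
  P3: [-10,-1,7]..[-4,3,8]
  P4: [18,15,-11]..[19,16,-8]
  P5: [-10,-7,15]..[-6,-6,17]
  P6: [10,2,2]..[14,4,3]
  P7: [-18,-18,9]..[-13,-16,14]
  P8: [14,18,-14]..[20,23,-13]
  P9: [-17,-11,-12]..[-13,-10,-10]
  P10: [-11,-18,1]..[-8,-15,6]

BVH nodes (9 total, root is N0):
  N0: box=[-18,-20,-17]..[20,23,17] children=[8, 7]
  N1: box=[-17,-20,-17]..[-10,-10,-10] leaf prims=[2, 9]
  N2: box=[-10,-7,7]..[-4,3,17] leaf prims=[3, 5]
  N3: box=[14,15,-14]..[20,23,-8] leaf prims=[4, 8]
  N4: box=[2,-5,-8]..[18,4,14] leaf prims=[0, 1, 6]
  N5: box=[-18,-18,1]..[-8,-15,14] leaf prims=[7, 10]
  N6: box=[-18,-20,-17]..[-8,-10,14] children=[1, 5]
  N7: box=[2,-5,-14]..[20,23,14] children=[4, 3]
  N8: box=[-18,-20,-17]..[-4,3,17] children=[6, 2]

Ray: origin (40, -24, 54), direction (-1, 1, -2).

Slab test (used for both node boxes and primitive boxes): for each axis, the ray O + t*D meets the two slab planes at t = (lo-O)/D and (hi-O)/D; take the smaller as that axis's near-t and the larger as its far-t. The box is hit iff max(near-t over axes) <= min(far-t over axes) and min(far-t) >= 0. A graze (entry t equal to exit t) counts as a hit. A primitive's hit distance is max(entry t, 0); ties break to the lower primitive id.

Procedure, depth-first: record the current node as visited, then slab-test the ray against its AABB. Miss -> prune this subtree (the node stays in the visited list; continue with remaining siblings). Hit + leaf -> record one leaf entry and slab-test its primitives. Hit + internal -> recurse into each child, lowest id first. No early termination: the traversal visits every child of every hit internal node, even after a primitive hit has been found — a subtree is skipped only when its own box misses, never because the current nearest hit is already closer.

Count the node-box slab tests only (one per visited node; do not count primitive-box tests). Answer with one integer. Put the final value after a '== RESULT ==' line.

Traverse from the root:
N0 x:[20,58] y:[4,47] z:[37/2,71/2] -> hit [20,71/2], descend [7, 8]
  N7 x:[20,38] y:[19,47] z:[20,34] -> hit [20,34], descend [3, 4]
    N3 x:[20,26] y:[39,47] z:[31,34] -> miss, prune
    N4 x:[22,38] y:[19,28] z:[20,31] -> hit [22,28] leaf, test {P0(miss), P1(miss), P6@t=26}
  N8 x:[44,58] y:[4,27] z:[37/2,71/2] -> miss, prune

order=[0, 7, 3, 4, 8]  |boxes|=5  |leaves|=1  hit=P6

== RESULT ==
5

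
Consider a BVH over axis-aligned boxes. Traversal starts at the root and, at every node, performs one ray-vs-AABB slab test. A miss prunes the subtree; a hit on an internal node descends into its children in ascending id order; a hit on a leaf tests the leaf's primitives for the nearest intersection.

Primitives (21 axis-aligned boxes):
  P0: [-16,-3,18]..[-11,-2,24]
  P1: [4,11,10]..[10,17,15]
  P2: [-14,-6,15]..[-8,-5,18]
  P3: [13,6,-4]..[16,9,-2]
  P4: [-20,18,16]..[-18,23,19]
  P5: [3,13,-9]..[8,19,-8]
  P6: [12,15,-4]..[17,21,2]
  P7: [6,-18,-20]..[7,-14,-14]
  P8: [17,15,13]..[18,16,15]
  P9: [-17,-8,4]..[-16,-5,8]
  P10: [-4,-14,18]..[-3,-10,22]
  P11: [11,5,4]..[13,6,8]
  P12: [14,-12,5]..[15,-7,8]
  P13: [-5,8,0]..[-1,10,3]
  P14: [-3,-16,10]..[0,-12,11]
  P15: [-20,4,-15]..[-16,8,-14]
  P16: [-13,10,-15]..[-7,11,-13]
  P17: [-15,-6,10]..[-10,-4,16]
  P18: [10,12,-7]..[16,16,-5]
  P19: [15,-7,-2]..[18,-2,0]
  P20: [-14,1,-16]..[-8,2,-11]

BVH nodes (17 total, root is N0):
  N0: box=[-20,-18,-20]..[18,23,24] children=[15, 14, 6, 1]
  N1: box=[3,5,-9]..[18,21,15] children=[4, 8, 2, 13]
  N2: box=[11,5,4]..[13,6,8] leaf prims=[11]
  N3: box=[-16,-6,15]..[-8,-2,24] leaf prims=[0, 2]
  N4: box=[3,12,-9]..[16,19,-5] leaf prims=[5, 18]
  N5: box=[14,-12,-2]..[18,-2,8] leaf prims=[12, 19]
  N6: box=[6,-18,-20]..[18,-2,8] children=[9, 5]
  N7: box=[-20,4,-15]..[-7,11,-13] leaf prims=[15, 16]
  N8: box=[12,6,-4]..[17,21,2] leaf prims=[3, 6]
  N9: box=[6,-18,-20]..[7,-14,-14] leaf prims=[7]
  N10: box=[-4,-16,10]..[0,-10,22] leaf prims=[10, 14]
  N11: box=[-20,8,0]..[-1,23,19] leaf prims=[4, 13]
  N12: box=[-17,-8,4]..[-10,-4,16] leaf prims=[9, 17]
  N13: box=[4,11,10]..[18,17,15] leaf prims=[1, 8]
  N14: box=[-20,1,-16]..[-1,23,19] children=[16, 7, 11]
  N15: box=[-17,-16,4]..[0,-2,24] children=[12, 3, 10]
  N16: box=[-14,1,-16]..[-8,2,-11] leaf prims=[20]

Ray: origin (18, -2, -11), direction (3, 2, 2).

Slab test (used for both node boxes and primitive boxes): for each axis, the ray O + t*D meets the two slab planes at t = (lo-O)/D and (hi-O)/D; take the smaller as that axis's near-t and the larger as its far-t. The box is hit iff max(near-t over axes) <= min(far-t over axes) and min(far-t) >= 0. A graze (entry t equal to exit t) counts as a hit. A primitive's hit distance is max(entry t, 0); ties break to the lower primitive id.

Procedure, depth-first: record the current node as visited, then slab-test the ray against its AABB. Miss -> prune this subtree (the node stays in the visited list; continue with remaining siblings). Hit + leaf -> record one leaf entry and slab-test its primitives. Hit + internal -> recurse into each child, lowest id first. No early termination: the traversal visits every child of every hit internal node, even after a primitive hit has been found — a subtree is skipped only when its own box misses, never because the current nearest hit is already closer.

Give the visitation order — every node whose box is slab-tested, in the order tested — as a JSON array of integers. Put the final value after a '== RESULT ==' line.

Walk:
N0 x:[-38/3,0] y:[-8,25/2] z:[-9/2,35/2] -> hit [-9/2,0], descend [1, 6, 14, 15]
  N1 x:[-5,0] y:[7/2,23/2] z:[1,13] -> miss, prune
  N6 x:[-4,0] y:[-8,0] z:[-9/2,19/2] -> hit [-4,0], descend [5, 9]
    N5 x:[-4/3,0] y:[-5,0] z:[9/2,19/2] -> miss, prune
    N9 x:[-4,-11/3] y:[-8,-6] z:[-9/2,-3/2] -> miss, prune
  N14 x:[-38/3,-19/3] y:[3/2,25/2] z:[-5/2,15] -> miss, prune
  N15 x:[-35/3,-6] y:[-7,0] z:[15/2,35/2] -> miss, prune

Visited [0, 1, 6, 5, 9, 14, 15]. Tests: 7 box, 0 leaf. Nearest: miss.

== RESULT ==
[0, 1, 6, 5, 9, 14, 15]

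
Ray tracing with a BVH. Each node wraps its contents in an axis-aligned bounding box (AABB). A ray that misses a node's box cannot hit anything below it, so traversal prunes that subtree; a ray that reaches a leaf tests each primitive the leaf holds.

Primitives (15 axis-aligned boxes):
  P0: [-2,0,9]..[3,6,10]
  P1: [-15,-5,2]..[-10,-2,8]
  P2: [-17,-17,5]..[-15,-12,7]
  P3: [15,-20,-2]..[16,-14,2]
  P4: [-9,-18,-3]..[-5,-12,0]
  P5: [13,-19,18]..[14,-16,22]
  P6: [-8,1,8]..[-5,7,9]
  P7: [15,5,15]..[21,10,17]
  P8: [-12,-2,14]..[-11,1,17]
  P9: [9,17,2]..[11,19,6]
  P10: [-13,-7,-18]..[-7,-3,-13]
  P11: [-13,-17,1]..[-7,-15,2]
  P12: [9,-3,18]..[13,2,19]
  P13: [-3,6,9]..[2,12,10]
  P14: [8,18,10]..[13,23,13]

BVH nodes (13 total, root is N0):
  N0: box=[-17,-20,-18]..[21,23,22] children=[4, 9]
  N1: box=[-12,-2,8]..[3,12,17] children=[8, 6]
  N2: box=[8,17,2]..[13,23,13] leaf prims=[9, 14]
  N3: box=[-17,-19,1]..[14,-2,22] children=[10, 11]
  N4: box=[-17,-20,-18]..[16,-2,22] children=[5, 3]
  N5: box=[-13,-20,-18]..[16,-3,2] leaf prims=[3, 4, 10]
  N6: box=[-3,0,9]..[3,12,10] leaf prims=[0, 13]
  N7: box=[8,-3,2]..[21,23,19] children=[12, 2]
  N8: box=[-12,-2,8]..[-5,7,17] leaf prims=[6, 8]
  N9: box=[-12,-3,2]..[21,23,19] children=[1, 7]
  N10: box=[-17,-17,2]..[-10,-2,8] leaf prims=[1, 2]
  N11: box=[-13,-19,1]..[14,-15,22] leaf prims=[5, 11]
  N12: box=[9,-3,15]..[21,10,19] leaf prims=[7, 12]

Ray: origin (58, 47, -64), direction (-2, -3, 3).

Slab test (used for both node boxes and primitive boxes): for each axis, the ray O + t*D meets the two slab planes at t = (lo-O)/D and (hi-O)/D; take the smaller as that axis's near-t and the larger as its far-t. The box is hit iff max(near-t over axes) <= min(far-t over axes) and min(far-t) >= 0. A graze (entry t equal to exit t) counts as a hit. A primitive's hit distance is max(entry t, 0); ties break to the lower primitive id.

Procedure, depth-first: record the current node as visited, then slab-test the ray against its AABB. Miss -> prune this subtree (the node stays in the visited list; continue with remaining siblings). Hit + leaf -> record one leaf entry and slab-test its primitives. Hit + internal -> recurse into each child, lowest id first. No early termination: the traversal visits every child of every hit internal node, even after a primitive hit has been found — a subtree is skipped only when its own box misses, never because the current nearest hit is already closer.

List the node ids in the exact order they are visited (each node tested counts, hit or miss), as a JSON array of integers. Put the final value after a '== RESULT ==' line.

Trace the traversal:
N0 x:[37/2,75/2] y:[8,67/3] z:[46/3,86/3] -> hit [37/2,67/3], descend [4, 9]
  N4 x:[21,75/2] y:[49/3,67/3] z:[46/3,86/3] -> hit [21,67/3], descend [3, 5]
    N3 x:[22,75/2] y:[49/3,22] z:[65/3,86/3] -> hit [22,22], descend [10, 11]
      N10 x:[34,75/2] y:[49/3,64/3] z:[22,24] -> miss, prune
      N11 x:[22,71/2] y:[62/3,22] z:[65/3,86/3] -> hit [22,22] leaf, test {P5(miss), P11(miss)}
    N5 x:[21,71/2] y:[50/3,67/3] z:[46/3,22] -> hit [21,22] leaf, test {P3@t=21, P4(miss), P10(miss)}
  N9 x:[37/2,35] y:[8,50/3] z:[22,83/3] -> miss, prune

order=[0, 4, 3, 10, 11, 5, 9]  |boxes|=7  |leaves|=2  hit=P3

== RESULT ==
[0, 4, 3, 10, 11, 5, 9]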